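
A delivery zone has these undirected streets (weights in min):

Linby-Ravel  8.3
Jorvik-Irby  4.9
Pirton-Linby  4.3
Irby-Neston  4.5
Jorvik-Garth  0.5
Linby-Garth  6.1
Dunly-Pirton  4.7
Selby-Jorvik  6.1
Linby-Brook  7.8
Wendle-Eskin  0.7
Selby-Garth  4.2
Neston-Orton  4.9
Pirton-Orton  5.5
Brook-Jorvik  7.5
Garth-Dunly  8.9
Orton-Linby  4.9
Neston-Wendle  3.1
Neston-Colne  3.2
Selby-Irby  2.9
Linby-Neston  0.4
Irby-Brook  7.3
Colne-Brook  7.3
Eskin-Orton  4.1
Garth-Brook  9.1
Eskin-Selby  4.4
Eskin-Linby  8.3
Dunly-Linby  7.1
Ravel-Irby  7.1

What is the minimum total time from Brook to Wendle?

11.3 min

Compare a few routes:
Brook → Linby → Neston → Wendle: 7.8+0.4+3.1 = 11.3
Brook → Colne → Neston → Wendle: 7.3+3.2+3.1 = 13.6
The minimum is 11.3 min via Brook → Linby → Neston → Wendle.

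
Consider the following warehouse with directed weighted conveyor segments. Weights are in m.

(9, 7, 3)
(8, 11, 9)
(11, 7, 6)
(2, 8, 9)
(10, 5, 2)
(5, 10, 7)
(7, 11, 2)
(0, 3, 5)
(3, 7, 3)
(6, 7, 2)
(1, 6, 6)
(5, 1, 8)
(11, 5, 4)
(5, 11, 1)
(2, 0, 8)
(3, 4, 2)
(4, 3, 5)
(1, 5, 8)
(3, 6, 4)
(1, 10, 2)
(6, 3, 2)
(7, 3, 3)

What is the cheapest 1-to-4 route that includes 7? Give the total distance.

13 m

Best 1 to 7: 1 → 6 → 7 costing 8
Best 7 to 4: 7 → 3 → 4 costing 5
Total via 7: 8 + 5 = 13 m.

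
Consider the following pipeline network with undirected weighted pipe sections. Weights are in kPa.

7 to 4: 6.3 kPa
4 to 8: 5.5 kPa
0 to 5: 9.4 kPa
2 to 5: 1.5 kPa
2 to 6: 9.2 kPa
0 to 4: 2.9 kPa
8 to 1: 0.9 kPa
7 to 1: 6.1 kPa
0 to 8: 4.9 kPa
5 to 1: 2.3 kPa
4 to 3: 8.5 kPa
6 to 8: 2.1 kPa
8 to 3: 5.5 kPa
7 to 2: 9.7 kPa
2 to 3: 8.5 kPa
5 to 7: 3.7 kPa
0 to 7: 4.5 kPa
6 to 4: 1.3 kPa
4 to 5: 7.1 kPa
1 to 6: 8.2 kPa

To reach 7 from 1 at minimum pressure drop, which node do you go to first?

5

Compare a few routes:
1–7: 6.1 = 6.1
1–5–7: 2.3+3.7 = 6
The minimum is 6 kPa via 1–5–7.
So from 1 the first move is to 5.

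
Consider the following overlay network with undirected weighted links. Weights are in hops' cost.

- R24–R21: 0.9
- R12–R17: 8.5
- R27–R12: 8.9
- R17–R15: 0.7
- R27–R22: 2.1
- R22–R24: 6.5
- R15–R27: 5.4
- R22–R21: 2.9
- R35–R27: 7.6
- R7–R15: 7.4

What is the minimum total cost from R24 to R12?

Compare a few routes:
R24 → R21 → R22 → R27 → R12: 0.9+2.9+2.1+8.9 = 14.8
R24 → R21 → R22 → R27 → R15 → R17 → R12: 0.9+2.9+2.1+5.4+0.7+8.5 = 20.5
R24 → R22 → R27 → R12: 6.5+2.1+8.9 = 17.5
Cheapest is R24 → R21 → R22 → R27 → R12 at 14.8 hops' cost.

14.8 hops' cost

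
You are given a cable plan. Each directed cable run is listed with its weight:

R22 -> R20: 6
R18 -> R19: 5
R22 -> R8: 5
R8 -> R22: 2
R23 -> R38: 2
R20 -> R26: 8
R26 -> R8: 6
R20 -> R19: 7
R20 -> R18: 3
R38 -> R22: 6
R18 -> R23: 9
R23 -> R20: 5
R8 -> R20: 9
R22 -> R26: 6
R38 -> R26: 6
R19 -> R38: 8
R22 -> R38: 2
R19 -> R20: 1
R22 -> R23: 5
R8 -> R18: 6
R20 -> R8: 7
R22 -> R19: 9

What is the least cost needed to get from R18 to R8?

Candidate routes:
R18 → R19 → R20 → R8: 5+1+7 = 13
R18 → R19 → R20 → R26 → R8: 5+1+8+6 = 20
The minimum is 13 via R18 → R19 → R20 → R8.

13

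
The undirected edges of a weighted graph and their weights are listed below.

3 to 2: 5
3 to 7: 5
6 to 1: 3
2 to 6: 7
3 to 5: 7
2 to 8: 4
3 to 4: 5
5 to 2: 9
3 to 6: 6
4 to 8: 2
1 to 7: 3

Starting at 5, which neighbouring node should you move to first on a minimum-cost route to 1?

3

Enumerating some paths:
5 → 3 → 7 → 1: 7+5+3 = 15
5 → 2 → 6 → 1: 9+7+3 = 19
5 → 3 → 6 → 1: 7+6+3 = 16
Cheapest is 5 → 3 → 7 → 1 at 15.
So from 5 the first move is to 3.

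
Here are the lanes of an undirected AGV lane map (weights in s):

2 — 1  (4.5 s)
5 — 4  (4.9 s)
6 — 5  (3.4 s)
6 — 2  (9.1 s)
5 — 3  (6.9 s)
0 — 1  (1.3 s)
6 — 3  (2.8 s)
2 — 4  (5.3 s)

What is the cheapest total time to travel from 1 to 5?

Candidate routes:
1–2–4–5: 4.5+5.3+4.9 = 14.7
1–2–6–5: 4.5+9.1+3.4 = 17
Cheapest is 1–2–4–5 at 14.7 s.

14.7 s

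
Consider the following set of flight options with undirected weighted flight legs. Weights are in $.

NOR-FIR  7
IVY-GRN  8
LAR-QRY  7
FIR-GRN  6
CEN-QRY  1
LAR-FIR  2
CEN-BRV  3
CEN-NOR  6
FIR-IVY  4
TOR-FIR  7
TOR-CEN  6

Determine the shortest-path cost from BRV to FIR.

Compare a few routes:
BRV–CEN–NOR–FIR: 3+6+7 = 16
BRV–CEN–TOR–FIR: 3+6+7 = 16
BRV–CEN–QRY–LAR–FIR: 3+1+7+2 = 13
Cheapest is BRV–CEN–QRY–LAR–FIR at $13.

$13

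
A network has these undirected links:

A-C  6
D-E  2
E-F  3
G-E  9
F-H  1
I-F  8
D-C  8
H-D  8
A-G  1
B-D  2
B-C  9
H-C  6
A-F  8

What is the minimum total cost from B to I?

15

Compare a few routes:
B → D → E → F → I: 2+2+3+8 = 15
B → D → H → F → I: 2+8+1+8 = 19
B → D → C → H → F → I: 2+8+6+1+8 = 25
B → C → H → F → I: 9+6+1+8 = 24
Cheapest is B → D → E → F → I at 15.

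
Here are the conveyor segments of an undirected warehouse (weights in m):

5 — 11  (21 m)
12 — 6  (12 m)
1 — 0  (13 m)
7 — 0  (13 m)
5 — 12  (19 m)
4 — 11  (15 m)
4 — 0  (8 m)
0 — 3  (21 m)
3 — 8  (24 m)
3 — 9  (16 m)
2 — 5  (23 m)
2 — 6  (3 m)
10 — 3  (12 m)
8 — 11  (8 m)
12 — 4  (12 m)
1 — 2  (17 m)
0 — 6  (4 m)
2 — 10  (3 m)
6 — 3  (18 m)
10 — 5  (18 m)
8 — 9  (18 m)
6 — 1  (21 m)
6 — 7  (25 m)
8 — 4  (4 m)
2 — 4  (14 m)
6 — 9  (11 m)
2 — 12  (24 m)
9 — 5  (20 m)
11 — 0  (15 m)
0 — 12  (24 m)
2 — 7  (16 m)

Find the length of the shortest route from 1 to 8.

Running Dijkstra from 1:
1: 0
0: 13  (via 1)
2: 17  (via 1)
6: 17  (via 0)
10: 20  (via 2)
4: 21  (via 0)
8: 25  (via 4)
Shortest route: 1 → 0 → 4 → 8 = 25 m.

25 m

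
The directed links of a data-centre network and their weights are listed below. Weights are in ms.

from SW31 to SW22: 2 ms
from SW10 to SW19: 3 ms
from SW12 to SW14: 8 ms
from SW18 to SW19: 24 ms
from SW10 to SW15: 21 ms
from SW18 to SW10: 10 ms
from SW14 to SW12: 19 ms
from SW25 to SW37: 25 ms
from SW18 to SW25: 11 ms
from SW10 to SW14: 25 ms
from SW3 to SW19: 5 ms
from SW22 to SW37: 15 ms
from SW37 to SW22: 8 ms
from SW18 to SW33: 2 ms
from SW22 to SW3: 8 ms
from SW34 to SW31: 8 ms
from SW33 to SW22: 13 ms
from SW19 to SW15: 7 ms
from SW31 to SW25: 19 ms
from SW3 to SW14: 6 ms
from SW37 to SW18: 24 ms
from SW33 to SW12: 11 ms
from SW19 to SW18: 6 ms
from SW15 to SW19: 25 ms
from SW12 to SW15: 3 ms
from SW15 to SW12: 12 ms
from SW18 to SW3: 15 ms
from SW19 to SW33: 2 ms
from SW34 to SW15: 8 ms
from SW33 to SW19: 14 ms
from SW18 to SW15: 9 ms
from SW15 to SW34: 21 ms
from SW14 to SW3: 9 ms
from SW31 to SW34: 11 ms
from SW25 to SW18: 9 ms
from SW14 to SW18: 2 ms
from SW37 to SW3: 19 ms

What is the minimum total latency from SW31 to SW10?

Candidate routes:
SW31 - SW22 - SW3 - SW19 - SW18 - SW10: 2+8+5+6+10 = 31
SW31 - SW22 - SW3 - SW14 - SW18 - SW10: 2+8+6+2+10 = 28
SW31 - SW25 - SW18 - SW10: 19+9+10 = 38
The minimum is 28 ms via SW31 - SW22 - SW3 - SW14 - SW18 - SW10.

28 ms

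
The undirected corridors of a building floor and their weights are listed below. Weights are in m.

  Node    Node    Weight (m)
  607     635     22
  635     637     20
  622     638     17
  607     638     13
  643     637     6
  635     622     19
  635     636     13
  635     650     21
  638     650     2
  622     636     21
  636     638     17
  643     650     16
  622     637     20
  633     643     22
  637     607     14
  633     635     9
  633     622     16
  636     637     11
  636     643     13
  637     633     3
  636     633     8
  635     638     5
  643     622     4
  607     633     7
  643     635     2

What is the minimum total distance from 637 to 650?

15 m

Enumerating some paths:
637–643–635–638–650: 6+2+5+2 = 15
637–633–635–638–650: 3+9+5+2 = 19
The minimum is 15 m via 637–643–635–638–650.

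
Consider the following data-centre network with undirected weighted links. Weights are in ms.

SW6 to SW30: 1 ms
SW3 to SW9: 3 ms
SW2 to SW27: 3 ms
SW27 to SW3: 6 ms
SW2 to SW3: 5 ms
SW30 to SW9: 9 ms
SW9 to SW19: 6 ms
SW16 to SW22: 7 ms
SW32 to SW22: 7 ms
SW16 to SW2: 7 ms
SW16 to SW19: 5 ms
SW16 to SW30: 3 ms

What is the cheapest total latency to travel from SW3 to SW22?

19 ms

Settle nodes by increasing distance from SW3:
SW3: 0
SW9: 3  (via SW3)
SW2: 5  (via SW3)
SW27: 6  (via SW3)
SW19: 9  (via SW9)
SW30: 12  (via SW9)
SW16: 12  (via SW2)
SW6: 13  (via SW30)
SW22: 19  (via SW16)
Shortest route: SW3–SW2–SW16–SW22 = 19 ms.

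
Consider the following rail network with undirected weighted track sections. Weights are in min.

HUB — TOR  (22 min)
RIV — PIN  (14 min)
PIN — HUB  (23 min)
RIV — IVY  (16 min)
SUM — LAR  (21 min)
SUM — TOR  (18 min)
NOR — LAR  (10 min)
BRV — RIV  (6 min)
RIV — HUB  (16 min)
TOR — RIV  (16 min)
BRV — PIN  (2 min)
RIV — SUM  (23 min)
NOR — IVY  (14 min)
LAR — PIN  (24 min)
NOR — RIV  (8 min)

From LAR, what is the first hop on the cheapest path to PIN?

Compare a few routes:
LAR - PIN: 24 = 24
LAR - NOR - RIV - BRV - PIN: 10+8+6+2 = 26
The minimum is 24 min via LAR - PIN.
So from LAR the first move is to PIN.

PIN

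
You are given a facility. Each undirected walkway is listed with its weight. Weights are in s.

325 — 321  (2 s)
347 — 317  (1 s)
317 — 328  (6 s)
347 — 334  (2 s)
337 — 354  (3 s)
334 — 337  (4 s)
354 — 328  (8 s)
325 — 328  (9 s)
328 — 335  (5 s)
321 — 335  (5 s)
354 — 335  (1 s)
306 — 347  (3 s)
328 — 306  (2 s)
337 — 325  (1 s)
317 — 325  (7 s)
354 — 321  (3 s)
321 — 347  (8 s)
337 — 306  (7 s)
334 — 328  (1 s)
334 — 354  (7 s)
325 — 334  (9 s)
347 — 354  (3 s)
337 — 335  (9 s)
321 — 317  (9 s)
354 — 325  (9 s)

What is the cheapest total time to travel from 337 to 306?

Running Dijkstra from 337:
337: 0
325: 1  (via 337)
321: 3  (via 325)
354: 3  (via 337)
334: 4  (via 337)
335: 4  (via 354)
328: 5  (via 334)
347: 6  (via 354)
306: 7  (via 337)
Shortest route: 337 → 306 = 7 s.

7 s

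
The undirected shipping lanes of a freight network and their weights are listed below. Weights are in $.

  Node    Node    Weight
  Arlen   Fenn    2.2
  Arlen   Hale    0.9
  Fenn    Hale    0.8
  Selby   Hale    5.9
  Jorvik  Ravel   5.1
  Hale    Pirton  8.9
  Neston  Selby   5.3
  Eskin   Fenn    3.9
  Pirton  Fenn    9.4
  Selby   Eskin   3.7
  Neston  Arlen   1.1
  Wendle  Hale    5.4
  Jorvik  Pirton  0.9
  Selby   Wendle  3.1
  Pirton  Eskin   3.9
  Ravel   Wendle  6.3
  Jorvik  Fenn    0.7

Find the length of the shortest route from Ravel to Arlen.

$7.5

Settle nodes by increasing distance from Ravel:
Ravel: 0
Jorvik: 5.1  (via Ravel)
Fenn: 5.8  (via Jorvik)
Pirton: 6  (via Jorvik)
Wendle: 6.3  (via Ravel)
Hale: 6.6  (via Fenn)
Arlen: 7.5  (via Hale)
Shortest route: Ravel–Jorvik–Fenn–Hale–Arlen = $7.5.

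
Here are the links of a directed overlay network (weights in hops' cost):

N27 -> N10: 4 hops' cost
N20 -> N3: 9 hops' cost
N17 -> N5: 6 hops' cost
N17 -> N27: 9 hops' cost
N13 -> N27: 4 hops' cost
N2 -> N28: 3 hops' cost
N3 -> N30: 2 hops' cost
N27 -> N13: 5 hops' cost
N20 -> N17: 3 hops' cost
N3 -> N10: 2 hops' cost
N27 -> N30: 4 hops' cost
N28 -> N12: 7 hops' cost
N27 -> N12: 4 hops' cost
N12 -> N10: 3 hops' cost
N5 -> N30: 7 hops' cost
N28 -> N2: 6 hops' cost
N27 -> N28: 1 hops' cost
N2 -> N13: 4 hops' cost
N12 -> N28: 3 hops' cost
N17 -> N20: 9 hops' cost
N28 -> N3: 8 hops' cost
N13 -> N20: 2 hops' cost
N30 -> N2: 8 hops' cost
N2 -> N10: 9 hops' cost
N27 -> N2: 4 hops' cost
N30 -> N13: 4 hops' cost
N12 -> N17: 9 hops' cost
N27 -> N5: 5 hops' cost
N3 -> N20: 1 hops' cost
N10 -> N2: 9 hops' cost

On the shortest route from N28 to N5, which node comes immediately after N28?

Candidate routes:
N28–N3–N20–N17–N5: 8+1+3+6 = 18
N28–N2–N13–N27–N5: 6+4+4+5 = 19
Cheapest is N28–N3–N20–N17–N5 at 18 hops' cost.
So from N28 the first move is to N3.

N3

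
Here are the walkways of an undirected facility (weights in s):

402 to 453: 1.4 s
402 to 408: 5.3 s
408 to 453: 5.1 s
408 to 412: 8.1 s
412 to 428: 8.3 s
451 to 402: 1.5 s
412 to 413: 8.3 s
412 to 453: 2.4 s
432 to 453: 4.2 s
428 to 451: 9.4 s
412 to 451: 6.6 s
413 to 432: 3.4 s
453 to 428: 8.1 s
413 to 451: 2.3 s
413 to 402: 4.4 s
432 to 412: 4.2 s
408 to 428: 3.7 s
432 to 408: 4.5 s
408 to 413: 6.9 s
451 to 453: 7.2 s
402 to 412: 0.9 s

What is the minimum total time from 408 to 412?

6.2 s

Enumerating some paths:
408 → 402 → 412: 5.3+0.9 = 6.2
408 → 453 → 402 → 412: 5.1+1.4+0.9 = 7.4
Cheapest is 408 → 402 → 412 at 6.2 s.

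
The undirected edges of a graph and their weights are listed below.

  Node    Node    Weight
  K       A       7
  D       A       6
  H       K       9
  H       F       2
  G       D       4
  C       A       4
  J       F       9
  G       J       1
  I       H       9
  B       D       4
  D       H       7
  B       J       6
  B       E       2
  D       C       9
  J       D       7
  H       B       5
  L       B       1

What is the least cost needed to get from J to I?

20

Settle nodes by increasing distance from J:
J: 0
G: 1  (via J)
D: 5  (via G)
B: 6  (via J)
L: 7  (via B)
E: 8  (via B)
F: 9  (via J)
A: 11  (via D)
H: 11  (via B)
C: 14  (via D)
K: 18  (via A)
I: 20  (via H)
Shortest route: J → B → H → I = 20.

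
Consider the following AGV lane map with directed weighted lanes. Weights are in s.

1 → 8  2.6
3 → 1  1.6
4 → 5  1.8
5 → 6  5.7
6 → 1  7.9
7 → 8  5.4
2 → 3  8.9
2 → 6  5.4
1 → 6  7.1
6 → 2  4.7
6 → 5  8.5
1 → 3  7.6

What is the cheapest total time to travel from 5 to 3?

Candidate routes:
5 → 6 → 1 → 3: 5.7+7.9+7.6 = 21.2
5 → 6 → 2 → 3: 5.7+4.7+8.9 = 19.3
The minimum is 19.3 s via 5 → 6 → 2 → 3.

19.3 s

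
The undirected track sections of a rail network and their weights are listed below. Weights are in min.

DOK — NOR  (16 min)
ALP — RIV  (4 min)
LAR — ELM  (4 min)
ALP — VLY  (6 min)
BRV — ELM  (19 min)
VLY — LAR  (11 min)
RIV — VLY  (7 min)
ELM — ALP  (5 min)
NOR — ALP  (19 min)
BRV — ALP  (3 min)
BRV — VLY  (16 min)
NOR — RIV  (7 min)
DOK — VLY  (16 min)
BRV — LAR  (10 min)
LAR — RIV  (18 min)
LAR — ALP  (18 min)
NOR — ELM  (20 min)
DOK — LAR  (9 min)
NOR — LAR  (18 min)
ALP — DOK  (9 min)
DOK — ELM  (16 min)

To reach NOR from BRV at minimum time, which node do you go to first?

ALP

Candidate routes:
BRV - ALP - NOR: 3+19 = 22
BRV - ALP - RIV - NOR: 3+4+7 = 14
BRV - ALP - VLY - RIV - NOR: 3+6+7+7 = 23
The minimum is 14 min via BRV - ALP - RIV - NOR.
So from BRV the first move is to ALP.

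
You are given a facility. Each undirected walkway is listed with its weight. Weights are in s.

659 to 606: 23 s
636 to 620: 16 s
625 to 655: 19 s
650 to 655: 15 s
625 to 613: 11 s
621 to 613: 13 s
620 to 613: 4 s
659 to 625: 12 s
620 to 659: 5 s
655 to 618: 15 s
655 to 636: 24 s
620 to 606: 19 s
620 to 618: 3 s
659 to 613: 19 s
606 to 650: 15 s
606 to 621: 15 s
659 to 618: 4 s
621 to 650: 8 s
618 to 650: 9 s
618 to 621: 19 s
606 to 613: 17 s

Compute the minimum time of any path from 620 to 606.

19 s

Enumerating some paths:
620 → 606: 19 = 19
620 → 613 → 606: 4+17 = 21
The minimum is 19 s via 620 → 606.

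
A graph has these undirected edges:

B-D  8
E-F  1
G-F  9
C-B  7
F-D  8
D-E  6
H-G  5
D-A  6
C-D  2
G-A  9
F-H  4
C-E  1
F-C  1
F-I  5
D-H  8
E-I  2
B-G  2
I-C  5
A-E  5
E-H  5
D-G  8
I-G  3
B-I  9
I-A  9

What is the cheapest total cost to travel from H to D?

Running Dijkstra from H:
H: 0
F: 4  (via H)
C: 5  (via F)
E: 5  (via H)
G: 5  (via H)
B: 7  (via G)
D: 7  (via C)
Shortest route: H–F–C–D = 7.

7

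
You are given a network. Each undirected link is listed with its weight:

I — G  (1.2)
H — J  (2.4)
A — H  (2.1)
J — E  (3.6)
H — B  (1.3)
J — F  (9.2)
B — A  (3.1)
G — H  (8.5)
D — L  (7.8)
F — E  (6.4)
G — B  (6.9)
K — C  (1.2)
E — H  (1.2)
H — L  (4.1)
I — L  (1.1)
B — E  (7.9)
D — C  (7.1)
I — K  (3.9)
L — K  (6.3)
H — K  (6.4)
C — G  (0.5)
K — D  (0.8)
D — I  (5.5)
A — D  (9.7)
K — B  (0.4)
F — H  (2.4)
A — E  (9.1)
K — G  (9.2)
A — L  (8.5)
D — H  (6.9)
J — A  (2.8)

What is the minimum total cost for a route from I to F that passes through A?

10.9

Shortest I→A: I → G → C → K → B → A = 6.4
Best A to F: A → H → F costing 4.5
Total via A: 6.4 + 4.5 = 10.9.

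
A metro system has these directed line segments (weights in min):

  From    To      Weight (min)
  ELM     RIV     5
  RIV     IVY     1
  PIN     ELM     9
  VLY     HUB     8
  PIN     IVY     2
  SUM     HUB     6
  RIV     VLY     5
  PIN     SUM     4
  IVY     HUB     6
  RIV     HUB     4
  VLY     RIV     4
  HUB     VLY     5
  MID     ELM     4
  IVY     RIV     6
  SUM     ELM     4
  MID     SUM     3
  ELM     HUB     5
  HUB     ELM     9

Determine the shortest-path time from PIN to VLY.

Enumerating some paths:
PIN - SUM - ELM - HUB - VLY: 4+4+5+5 = 18
PIN - IVY - RIV - HUB - VLY: 2+6+4+5 = 17
PIN - IVY - RIV - VLY: 2+6+5 = 13
PIN - SUM - HUB - VLY: 4+6+5 = 15
Cheapest is PIN - IVY - RIV - VLY at 13 min.

13 min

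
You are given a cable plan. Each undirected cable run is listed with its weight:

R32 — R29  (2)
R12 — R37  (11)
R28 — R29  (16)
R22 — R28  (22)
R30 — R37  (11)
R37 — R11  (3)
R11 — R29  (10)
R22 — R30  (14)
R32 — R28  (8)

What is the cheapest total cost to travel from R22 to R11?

28

Running Dijkstra from R22:
R22: 0
R30: 14  (via R22)
R28: 22  (via R22)
R37: 25  (via R30)
R11: 28  (via R37)
Shortest route: R22 → R30 → R37 → R11 = 28.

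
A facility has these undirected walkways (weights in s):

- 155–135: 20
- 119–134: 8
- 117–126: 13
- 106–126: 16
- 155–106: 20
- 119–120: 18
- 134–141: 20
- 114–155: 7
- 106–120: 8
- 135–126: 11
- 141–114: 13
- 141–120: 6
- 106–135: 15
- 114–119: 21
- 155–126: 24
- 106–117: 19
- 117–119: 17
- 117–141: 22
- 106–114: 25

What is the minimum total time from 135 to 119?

41 s

Candidate routes:
135 → 126 → 106 → 120 → 119: 11+16+8+18 = 53
135 → 106 → 117 → 119: 15+19+17 = 51
135 → 106 → 120 → 119: 15+8+18 = 41
135 → 155 → 114 → 119: 20+7+21 = 48
Cheapest is 135 → 106 → 120 → 119 at 41 s.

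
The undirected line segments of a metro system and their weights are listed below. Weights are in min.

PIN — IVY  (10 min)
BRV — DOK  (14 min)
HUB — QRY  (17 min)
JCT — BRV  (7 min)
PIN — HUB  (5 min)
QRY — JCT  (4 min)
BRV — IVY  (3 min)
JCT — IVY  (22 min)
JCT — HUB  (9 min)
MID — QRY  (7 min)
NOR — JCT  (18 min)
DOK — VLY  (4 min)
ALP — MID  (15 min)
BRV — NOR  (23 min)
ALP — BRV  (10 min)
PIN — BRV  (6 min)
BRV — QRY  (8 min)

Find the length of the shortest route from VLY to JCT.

25 min

Compare a few routes:
VLY–DOK–BRV–PIN–HUB–JCT: 4+14+6+5+9 = 38
VLY–DOK–BRV–JCT: 4+14+7 = 25
VLY–DOK–BRV–QRY–JCT: 4+14+8+4 = 30
VLY–DOK–BRV–IVY–JCT: 4+14+3+22 = 43
Cheapest is VLY–DOK–BRV–JCT at 25 min.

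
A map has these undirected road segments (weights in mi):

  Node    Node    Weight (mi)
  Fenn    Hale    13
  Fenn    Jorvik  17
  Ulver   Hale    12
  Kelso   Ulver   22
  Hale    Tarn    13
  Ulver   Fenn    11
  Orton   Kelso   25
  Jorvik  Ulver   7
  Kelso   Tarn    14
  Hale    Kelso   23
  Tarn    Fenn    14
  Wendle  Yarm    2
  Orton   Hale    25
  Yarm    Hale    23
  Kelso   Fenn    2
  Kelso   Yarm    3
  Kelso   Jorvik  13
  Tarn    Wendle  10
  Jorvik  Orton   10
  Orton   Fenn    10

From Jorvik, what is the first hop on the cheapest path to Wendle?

Candidate routes:
Jorvik → Ulver → Fenn → Kelso → Yarm → Wendle: 7+11+2+3+2 = 25
Jorvik → Fenn → Kelso → Yarm → Wendle: 17+2+3+2 = 24
Jorvik → Orton → Fenn → Kelso → Yarm → Wendle: 10+10+2+3+2 = 27
Jorvik → Kelso → Yarm → Wendle: 13+3+2 = 18
The minimum is 18 mi via Jorvik → Kelso → Yarm → Wendle.
So from Jorvik the first move is to Kelso.

Kelso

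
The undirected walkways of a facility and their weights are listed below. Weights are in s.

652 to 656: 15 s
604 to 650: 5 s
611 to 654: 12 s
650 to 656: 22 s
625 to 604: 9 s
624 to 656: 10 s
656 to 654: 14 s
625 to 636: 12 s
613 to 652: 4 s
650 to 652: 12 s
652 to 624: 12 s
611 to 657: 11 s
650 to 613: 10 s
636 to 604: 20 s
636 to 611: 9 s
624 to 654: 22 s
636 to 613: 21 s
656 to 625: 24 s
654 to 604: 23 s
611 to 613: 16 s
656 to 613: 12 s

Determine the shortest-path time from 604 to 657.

Enumerating some paths:
604–650–613–611–657: 5+10+16+11 = 42
604–654–611–657: 23+12+11 = 46
604–625–636–611–657: 9+12+9+11 = 41
604–636–611–657: 20+9+11 = 40
The minimum is 40 s via 604–636–611–657.

40 s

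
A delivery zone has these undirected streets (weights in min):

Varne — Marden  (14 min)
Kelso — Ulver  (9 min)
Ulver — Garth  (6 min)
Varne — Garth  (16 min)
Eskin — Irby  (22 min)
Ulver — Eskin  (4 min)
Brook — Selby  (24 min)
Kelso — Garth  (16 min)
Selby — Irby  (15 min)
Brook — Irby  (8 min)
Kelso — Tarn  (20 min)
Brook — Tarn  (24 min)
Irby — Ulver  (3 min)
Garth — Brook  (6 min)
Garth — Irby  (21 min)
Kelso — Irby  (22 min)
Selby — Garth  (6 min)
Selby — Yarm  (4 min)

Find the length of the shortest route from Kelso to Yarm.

Running Dijkstra from Kelso:
Kelso: 0
Ulver: 9  (via Kelso)
Irby: 12  (via Ulver)
Eskin: 13  (via Ulver)
Garth: 15  (via Ulver)
Brook: 20  (via Irby)
Tarn: 20  (via Kelso)
Selby: 21  (via Garth)
Yarm: 25  (via Selby)
Shortest route: Kelso → Ulver → Garth → Selby → Yarm = 25 min.

25 min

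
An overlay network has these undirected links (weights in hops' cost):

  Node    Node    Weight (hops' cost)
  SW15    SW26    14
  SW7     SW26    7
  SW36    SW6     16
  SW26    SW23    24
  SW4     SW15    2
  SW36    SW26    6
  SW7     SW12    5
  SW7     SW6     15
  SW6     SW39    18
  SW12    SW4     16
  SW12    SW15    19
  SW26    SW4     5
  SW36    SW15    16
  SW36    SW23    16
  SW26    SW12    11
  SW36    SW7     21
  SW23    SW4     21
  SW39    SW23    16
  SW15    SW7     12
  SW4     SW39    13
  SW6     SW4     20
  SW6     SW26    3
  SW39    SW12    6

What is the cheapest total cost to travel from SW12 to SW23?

Running Dijkstra from SW12:
SW12: 0
SW7: 5  (via SW12)
SW39: 6  (via SW12)
SW26: 11  (via SW12)
SW6: 14  (via SW26)
SW4: 16  (via SW12)
SW15: 17  (via SW7)
SW36: 17  (via SW26)
SW23: 22  (via SW39)
Shortest route: SW12–SW39–SW23 = 22 hops' cost.

22 hops' cost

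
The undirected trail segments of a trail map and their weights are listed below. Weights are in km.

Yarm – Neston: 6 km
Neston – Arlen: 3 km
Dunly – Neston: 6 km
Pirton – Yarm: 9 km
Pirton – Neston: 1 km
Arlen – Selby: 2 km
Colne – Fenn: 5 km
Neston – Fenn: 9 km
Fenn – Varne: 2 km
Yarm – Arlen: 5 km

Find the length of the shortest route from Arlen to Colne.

Settle nodes by increasing distance from Arlen:
Arlen: 0
Selby: 2  (via Arlen)
Neston: 3  (via Arlen)
Pirton: 4  (via Neston)
Yarm: 5  (via Arlen)
Dunly: 9  (via Neston)
Fenn: 12  (via Neston)
Varne: 14  (via Fenn)
Colne: 17  (via Fenn)
Shortest route: Arlen–Neston–Fenn–Colne = 17 km.

17 km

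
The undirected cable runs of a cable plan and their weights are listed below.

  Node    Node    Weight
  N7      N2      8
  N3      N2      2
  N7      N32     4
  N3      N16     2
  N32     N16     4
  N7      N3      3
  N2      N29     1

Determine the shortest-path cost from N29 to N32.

Compare a few routes:
N29–N2–N3–N16–N32: 1+2+2+4 = 9
N29–N2–N3–N7–N32: 1+2+3+4 = 10
The minimum is 9 via N29–N2–N3–N16–N32.

9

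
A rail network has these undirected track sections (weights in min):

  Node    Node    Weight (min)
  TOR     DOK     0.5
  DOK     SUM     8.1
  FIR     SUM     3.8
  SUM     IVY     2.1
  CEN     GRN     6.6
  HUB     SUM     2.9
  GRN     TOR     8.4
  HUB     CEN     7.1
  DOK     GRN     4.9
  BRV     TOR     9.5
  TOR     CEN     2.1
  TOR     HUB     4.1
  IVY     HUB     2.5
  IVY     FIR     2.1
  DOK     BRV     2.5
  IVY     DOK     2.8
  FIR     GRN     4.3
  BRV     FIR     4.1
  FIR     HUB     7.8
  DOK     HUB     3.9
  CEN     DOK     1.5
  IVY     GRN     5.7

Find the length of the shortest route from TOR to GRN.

Candidate routes:
TOR → DOK → GRN: 0.5+4.9 = 5.4
TOR → GRN: 8.4 = 8.4
The minimum is 5.4 min via TOR → DOK → GRN.

5.4 min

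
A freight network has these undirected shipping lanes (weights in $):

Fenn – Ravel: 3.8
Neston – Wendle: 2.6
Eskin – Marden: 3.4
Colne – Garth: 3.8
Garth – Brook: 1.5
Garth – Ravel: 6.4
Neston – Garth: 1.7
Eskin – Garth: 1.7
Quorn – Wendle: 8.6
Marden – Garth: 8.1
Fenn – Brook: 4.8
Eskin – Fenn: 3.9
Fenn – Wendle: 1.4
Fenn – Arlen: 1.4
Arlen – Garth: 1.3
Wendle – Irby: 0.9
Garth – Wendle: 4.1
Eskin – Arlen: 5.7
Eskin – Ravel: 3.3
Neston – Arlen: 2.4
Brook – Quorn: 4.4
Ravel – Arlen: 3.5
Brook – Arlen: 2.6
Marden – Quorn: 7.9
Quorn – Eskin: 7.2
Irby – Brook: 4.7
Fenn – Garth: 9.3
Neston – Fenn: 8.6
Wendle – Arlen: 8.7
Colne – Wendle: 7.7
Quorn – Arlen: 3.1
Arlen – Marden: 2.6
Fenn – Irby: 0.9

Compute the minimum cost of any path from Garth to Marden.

Candidate routes:
Garth → Neston → Arlen → Marden: 1.7+2.4+2.6 = 6.7
Garth → Arlen → Marden: 1.3+2.6 = 3.9
Garth → Eskin → Marden: 1.7+3.4 = 5.1
Cheapest is Garth → Arlen → Marden at $3.9.

$3.9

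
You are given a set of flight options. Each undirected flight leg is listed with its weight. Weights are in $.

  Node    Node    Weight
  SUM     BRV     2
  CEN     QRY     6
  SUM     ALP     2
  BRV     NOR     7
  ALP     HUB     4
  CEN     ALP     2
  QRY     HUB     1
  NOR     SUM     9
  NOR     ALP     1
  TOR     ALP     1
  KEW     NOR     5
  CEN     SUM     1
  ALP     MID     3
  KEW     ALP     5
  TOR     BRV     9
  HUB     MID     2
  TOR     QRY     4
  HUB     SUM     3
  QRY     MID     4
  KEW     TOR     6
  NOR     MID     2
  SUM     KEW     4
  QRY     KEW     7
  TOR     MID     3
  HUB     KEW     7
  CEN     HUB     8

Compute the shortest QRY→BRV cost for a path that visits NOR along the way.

Shortest QRY→NOR: QRY → HUB → MID → NOR = 5
Best NOR to BRV: NOR → ALP → SUM → BRV costing 5
Total via NOR: 5 + 5 = $10.

$10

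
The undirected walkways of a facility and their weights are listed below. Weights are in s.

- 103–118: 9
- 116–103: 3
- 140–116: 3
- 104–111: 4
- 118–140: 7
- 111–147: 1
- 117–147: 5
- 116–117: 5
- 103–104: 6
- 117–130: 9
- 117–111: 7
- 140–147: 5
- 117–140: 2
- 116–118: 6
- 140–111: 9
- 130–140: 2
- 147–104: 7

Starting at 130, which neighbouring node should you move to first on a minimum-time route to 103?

140

Enumerating some paths:
130 → 140 → 117 → 116 → 103: 2+2+5+3 = 12
130 → 140 → 116 → 103: 2+3+3 = 8
Cheapest is 130 → 140 → 116 → 103 at 8 s.
So from 130 the first move is to 140.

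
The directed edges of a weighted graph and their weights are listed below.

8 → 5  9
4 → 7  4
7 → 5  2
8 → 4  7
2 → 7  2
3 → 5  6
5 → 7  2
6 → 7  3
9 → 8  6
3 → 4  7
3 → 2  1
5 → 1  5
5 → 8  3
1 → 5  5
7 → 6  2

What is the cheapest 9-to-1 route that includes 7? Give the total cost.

24

Best 9 to 7: 9–8–4–7 costing 17
Shortest 7→1: 7–5–1 = 7
Total via 7: 17 + 7 = 24.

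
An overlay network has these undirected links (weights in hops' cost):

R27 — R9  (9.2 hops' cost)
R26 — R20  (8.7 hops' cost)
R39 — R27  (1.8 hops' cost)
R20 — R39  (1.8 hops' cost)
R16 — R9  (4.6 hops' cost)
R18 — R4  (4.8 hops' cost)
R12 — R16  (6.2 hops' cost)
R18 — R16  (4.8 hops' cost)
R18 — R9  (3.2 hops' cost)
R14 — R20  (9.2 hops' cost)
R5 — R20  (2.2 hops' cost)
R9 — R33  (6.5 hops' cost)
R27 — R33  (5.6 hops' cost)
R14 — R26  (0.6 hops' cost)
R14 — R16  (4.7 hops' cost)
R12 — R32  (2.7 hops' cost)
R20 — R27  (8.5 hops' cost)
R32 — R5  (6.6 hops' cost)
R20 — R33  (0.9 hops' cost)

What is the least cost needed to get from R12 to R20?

Enumerating some paths:
R12 → R32 → R5 → R20: 2.7+6.6+2.2 = 11.5
R12 → R16 → R14 → R20: 6.2+4.7+9.2 = 20.1
R12 → R16 → R9 → R33 → R20: 6.2+4.6+6.5+0.9 = 18.2
Cheapest is R12 → R32 → R5 → R20 at 11.5 hops' cost.

11.5 hops' cost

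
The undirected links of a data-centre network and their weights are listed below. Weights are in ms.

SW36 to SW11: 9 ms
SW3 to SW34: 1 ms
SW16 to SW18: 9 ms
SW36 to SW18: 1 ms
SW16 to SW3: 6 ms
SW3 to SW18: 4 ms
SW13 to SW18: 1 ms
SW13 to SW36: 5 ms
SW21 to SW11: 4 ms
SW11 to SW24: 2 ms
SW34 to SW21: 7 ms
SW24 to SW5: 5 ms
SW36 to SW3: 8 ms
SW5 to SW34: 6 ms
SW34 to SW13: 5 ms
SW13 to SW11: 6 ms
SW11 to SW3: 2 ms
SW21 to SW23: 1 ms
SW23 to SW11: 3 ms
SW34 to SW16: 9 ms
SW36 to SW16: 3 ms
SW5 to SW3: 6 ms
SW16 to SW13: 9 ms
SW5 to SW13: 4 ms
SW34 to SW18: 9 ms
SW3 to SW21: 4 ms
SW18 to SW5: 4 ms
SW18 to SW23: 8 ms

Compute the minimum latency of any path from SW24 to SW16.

Settle nodes by increasing distance from SW24:
SW24: 0
SW11: 2  (via SW24)
SW3: 4  (via SW11)
SW23: 5  (via SW11)
SW5: 5  (via SW24)
SW34: 5  (via SW3)
SW21: 6  (via SW11)
SW18: 8  (via SW3)
SW13: 8  (via SW11)
SW36: 9  (via SW18)
SW16: 10  (via SW3)
Shortest route: SW24 → SW11 → SW3 → SW16 = 10 ms.

10 ms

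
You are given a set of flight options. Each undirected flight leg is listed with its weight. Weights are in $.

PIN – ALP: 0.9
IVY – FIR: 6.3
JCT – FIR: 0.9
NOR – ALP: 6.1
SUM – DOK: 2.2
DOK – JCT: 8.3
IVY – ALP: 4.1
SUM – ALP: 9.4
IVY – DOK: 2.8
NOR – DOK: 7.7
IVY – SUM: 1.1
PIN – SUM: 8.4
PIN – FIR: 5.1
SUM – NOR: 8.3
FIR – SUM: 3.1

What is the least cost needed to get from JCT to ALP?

$6.9

Compare a few routes:
JCT–FIR–SUM–IVY–ALP: 0.9+3.1+1.1+4.1 = 9.2
JCT–FIR–IVY–ALP: 0.9+6.3+4.1 = 11.3
JCT–FIR–PIN–ALP: 0.9+5.1+0.9 = 6.9
Cheapest is JCT–FIR–PIN–ALP at $6.9.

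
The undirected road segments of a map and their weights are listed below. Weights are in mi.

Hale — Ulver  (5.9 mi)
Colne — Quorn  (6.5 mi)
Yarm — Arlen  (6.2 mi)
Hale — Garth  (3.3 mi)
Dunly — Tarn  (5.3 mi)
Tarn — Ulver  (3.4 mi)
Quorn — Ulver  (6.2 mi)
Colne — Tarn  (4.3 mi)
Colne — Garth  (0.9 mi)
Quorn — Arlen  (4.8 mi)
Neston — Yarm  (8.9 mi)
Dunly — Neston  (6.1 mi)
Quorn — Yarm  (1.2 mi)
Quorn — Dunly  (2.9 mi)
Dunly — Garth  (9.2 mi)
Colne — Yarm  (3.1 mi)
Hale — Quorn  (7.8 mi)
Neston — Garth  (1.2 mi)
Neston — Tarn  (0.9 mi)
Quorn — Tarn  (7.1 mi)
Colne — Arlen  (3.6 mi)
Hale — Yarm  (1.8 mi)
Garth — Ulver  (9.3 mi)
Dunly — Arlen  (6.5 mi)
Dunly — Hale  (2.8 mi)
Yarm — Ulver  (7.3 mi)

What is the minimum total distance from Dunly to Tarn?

5.3 mi

Settle nodes by increasing distance from Dunly:
Dunly: 0
Hale: 2.8  (via Dunly)
Quorn: 2.9  (via Dunly)
Yarm: 4.1  (via Quorn)
Tarn: 5.3  (via Dunly)
Shortest route: Dunly–Tarn = 5.3 mi.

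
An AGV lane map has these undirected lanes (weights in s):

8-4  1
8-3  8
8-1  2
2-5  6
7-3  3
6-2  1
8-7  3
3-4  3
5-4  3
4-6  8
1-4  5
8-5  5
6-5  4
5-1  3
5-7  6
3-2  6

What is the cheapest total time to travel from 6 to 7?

10 s

Enumerating some paths:
6–5–4–8–7: 4+3+1+3 = 11
6–5–7: 4+6 = 10
6–4–8–7: 8+1+3 = 12
The minimum is 10 s via 6–5–7.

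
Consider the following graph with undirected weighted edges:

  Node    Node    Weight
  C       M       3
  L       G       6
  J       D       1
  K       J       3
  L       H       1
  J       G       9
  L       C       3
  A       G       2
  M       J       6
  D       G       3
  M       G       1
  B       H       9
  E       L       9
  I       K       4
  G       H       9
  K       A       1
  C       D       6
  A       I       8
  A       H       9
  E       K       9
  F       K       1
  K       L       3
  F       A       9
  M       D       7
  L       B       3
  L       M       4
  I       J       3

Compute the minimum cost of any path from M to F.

Shortest distances from M:
M: 0
G: 1  (via M)
A: 3  (via G)
C: 3  (via M)
D: 4  (via G)
K: 4  (via A)
L: 4  (via M)
F: 5  (via K)
Shortest route: M–G–A–K–F = 5.

5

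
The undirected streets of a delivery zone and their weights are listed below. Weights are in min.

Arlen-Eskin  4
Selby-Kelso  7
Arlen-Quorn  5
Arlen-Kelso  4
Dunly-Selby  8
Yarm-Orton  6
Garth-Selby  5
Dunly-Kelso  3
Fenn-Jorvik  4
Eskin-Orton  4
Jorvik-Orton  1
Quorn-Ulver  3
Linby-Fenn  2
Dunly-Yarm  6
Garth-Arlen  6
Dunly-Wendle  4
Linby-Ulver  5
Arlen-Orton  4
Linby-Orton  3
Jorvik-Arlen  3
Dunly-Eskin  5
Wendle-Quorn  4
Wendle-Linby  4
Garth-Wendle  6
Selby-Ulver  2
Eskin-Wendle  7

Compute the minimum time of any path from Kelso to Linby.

Running Dijkstra from Kelso:
Kelso: 0
Dunly: 3  (via Kelso)
Arlen: 4  (via Kelso)
Jorvik: 7  (via Arlen)
Wendle: 7  (via Dunly)
Selby: 7  (via Kelso)
Eskin: 8  (via Dunly)
Orton: 8  (via Arlen)
Ulver: 9  (via Selby)
Quorn: 9  (via Arlen)
Yarm: 9  (via Dunly)
Garth: 10  (via Arlen)
Linby: 11  (via Wendle)
Shortest route: Kelso → Dunly → Wendle → Linby = 11 min.

11 min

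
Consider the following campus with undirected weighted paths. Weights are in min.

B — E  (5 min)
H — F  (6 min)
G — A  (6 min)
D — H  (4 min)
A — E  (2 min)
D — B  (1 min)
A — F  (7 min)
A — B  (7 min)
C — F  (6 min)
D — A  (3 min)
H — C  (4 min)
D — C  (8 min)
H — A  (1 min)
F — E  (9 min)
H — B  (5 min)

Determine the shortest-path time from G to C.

11 min

Candidate routes:
G → A → H → C: 6+1+4 = 11
G → A → D → H → C: 6+3+4+4 = 17
The minimum is 11 min via G → A → H → C.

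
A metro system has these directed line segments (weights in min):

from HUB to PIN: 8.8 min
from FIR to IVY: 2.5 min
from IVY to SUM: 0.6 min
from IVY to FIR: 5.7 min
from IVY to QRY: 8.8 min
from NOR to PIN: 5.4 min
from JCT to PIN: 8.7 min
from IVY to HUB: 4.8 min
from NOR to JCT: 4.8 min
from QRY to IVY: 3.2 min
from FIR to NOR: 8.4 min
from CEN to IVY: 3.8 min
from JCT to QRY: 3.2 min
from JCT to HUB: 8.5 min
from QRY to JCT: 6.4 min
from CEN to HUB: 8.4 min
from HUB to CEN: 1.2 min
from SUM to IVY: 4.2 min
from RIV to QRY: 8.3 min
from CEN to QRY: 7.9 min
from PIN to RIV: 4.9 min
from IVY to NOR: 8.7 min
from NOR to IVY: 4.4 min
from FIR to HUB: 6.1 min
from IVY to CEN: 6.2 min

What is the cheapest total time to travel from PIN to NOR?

25.1 min

Candidate routes:
PIN–RIV–QRY–IVY–NOR: 4.9+8.3+3.2+8.7 = 25.1
PIN–RIV–QRY–IVY–FIR–NOR: 4.9+8.3+3.2+5.7+8.4 = 30.5
PIN–RIV–QRY–JCT–HUB–CEN–IVY–NOR: 4.9+8.3+6.4+8.5+1.2+3.8+8.7 = 41.8
PIN–RIV–QRY–JCT–HUB–CEN–IVY–FIR–NOR: 4.9+8.3+6.4+8.5+1.2+3.8+5.7+8.4 = 47.2
The minimum is 25.1 min via PIN–RIV–QRY–IVY–NOR.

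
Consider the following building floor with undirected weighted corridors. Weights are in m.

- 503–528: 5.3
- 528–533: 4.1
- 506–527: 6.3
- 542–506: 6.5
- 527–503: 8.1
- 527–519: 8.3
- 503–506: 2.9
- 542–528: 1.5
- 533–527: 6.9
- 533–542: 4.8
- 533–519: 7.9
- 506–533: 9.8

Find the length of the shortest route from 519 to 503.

Shortest distances from 519:
519: 0
533: 7.9  (via 519)
527: 8.3  (via 519)
528: 12  (via 533)
542: 12.7  (via 533)
506: 14.6  (via 527)
503: 16.4  (via 527)
Shortest route: 519 → 527 → 503 = 16.4 m.

16.4 m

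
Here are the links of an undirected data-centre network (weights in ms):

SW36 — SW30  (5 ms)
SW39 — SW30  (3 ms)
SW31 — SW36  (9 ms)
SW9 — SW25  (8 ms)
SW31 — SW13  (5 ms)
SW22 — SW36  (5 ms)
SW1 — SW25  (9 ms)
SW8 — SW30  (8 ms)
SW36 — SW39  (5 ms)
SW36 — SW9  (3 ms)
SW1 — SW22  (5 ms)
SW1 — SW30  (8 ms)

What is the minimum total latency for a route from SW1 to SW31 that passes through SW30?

22 ms

Shortest SW1→SW30: SW1 → SW30 = 8
Shortest SW30→SW31: SW30 → SW36 → SW31 = 14
Total via SW30: 8 + 14 = 22 ms.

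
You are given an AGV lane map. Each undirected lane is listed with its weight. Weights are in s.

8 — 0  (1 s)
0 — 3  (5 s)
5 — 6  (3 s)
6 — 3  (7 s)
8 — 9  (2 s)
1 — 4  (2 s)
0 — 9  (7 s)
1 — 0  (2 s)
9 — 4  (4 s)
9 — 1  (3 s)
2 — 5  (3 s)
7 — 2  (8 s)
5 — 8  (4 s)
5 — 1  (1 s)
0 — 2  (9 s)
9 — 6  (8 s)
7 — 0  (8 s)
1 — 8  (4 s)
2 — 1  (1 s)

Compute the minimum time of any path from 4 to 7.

Enumerating some paths:
4 → 1 → 0 → 7: 2+2+8 = 12
4 → 1 → 2 → 7: 2+1+8 = 11
4 → 1 → 5 → 2 → 7: 2+1+3+8 = 14
4 → 9 → 8 → 0 → 7: 4+2+1+8 = 15
Cheapest is 4 → 1 → 2 → 7 at 11 s.

11 s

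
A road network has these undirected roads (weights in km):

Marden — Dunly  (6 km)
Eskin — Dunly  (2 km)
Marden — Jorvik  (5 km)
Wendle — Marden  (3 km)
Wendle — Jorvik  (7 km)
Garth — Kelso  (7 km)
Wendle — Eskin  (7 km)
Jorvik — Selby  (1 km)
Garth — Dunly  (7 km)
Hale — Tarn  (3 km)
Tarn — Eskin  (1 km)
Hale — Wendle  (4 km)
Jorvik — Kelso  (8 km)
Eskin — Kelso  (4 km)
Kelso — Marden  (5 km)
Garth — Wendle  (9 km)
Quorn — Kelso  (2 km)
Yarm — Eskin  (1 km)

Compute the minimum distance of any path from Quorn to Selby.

11 km

Running Dijkstra from Quorn:
Quorn: 0
Kelso: 2  (via Quorn)
Eskin: 6  (via Kelso)
Yarm: 7  (via Eskin)
Tarn: 7  (via Eskin)
Marden: 7  (via Kelso)
Dunly: 8  (via Eskin)
Garth: 9  (via Kelso)
Jorvik: 10  (via Kelso)
Hale: 10  (via Tarn)
Wendle: 10  (via Marden)
Selby: 11  (via Jorvik)
Shortest route: Quorn–Kelso–Jorvik–Selby = 11 km.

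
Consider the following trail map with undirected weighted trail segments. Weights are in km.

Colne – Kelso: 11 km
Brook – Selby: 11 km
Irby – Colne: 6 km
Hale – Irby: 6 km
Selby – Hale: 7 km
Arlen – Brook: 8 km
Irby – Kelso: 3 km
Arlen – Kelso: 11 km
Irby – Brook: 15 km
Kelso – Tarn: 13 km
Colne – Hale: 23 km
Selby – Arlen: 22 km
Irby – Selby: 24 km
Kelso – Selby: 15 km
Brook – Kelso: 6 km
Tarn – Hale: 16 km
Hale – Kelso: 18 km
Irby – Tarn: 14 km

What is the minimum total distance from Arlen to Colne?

Enumerating some paths:
Arlen → Brook → Kelso → Irby → Colne: 8+6+3+6 = 23
Arlen → Kelso → Irby → Colne: 11+3+6 = 20
Arlen → Kelso → Colne: 11+11 = 22
The minimum is 20 km via Arlen → Kelso → Irby → Colne.

20 km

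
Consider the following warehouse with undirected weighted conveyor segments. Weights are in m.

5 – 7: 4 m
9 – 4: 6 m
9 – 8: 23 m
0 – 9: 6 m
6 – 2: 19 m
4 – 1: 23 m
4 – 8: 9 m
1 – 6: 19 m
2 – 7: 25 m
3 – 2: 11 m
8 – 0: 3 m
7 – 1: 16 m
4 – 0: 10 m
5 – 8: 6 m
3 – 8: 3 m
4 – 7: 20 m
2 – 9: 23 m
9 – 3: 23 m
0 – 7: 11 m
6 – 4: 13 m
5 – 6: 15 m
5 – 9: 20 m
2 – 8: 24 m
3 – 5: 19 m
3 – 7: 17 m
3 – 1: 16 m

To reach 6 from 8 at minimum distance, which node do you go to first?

5

Compare a few routes:
8–5–6: 6+15 = 21
8–4–6: 9+13 = 22
The minimum is 21 m via 8–5–6.
So from 8 the first move is to 5.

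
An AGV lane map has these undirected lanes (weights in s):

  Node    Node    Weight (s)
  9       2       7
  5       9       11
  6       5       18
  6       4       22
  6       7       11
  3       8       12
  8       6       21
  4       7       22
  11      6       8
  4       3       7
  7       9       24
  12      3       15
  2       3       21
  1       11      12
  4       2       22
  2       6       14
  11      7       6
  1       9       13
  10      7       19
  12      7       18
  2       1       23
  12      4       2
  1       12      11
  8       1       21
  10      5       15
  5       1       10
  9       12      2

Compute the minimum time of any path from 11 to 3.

32 s

Running Dijkstra from 11:
11: 0
7: 6  (via 11)
6: 8  (via 11)
1: 12  (via 11)
2: 22  (via 6)
5: 22  (via 1)
12: 23  (via 1)
4: 25  (via 12)
9: 25  (via 1)
10: 25  (via 7)
8: 29  (via 6)
3: 32  (via 4)
Shortest route: 11 → 1 → 12 → 4 → 3 = 32 s.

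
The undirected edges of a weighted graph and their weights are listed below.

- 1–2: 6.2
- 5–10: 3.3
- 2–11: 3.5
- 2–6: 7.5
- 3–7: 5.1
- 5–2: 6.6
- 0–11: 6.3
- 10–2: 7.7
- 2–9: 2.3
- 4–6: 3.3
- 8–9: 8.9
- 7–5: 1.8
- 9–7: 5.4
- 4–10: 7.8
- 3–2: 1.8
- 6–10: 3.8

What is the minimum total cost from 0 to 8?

Running Dijkstra from 0:
0: 0
11: 6.3  (via 0)
2: 9.8  (via 11)
3: 11.6  (via 2)
9: 12.1  (via 2)
1: 16  (via 2)
5: 16.4  (via 2)
7: 16.7  (via 3)
6: 17.3  (via 2)
10: 17.5  (via 2)
4: 20.6  (via 6)
8: 21  (via 9)
Shortest route: 0–11–2–9–8 = 21.

21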